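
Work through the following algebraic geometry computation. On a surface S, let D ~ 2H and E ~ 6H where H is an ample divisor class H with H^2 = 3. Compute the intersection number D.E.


Using bilinearity of the intersection pairing on a surface S:
(aH).(bH) = ab * (H.H)
We have H^2 = 3.
D.E = (2H).(6H) = 2*6*3
= 12*3
= 36

36


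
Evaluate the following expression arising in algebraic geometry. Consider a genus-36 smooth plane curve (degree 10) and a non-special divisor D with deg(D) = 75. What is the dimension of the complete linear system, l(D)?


First, compute the genus of a smooth plane curve of degree 10:
g = (d-1)(d-2)/2 = (10-1)(10-2)/2 = 36
For a non-special divisor D (i.e., h^1(D) = 0), Riemann-Roch gives:
l(D) = deg(D) - g + 1
Since deg(D) = 75 >= 2g - 1 = 71, D is non-special.
l(D) = 75 - 36 + 1 = 40

40


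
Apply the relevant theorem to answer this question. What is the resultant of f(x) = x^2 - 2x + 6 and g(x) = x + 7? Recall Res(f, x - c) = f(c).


For Res(f, x - c), we evaluate f at x = c.
f(-7) = (-7)^2 - 2*(-7) + 6
= 49 + 14 + 6
= 63 + 6 = 69
Res(f, g) = 69

69


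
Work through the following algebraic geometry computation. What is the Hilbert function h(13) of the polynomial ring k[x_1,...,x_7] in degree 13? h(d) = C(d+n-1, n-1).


The Hilbert function for the polynomial ring in 7 variables is:
h(d) = C(d+n-1, n-1)
h(13) = C(13+7-1, 7-1) = C(19, 6)
= 19! / (6! * 13!)
= 27132

27132


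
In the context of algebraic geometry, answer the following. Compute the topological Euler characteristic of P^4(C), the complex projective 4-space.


The complex projective space P^4 has one cell in each even real dimension 0, 2, ..., 8.
The cohomology groups are H^{2k}(P^4) = Z for k = 0,...,4, and 0 otherwise.
Euler characteristic = sum of Betti numbers = 1 per even-dimensional cohomology group.
chi(P^4) = 4 + 1 = 5

5


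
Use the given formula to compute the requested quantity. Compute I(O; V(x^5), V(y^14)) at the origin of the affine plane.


The intersection multiplicity of V(x^a) and V(y^b) at the origin is:
I(O; V(x^5), V(y^14)) = dim_k(k[x,y]/(x^5, y^14))
A basis for k[x,y]/(x^5, y^14) is the set of monomials x^i * y^j
where 0 <= i < 5 and 0 <= j < 14.
The number of such monomials is 5 * 14 = 70

70


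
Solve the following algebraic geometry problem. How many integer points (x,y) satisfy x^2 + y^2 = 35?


Systematically check integer values of x where x^2 <= 35.
For each valid x, check if 35 - x^2 is a perfect square.
Total integer solutions found: 0

0


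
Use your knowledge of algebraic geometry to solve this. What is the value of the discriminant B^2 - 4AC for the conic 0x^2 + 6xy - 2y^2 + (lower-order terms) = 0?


The discriminant of a conic Ax^2 + Bxy + Cy^2 + ... = 0 is B^2 - 4AC.
B^2 = 6^2 = 36
4AC = 4*0*(-2) = 0
Discriminant = 36 + 0 = 36

36


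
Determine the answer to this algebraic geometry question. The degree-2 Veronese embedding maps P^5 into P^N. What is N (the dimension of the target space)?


The Veronese embedding v_d: P^n -> P^N maps each point to all
degree-d monomials in n+1 homogeneous coordinates.
N = C(n+d, d) - 1
N = C(5+2, 2) - 1
N = C(7, 2) - 1
C(7, 2) = 21
N = 21 - 1 = 20

20


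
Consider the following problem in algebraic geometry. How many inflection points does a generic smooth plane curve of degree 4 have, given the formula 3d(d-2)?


For a general smooth plane curve C of degree d, the inflection points are
the intersection of C with its Hessian curve, which has degree 3(d-2).
By Bezout, the total intersection number is d * 3(d-2) = 4 * 6 = 24.
For a general curve every flex is ordinary, so each contributes
multiplicity 1 to C·Hess(C), and the number of distinct inflection
points is 3d(d-2).
Inflection points = 3*4*(4-2) = 3*4*2 = 24

24


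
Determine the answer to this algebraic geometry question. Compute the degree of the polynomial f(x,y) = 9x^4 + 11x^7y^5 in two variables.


Examine each term for its total degree (sum of exponents).
  Term '9x^4' has total degree 4+0 = 4.
  Term '11x^7y^5' has total degree 7+5 = 12.
The maximum total degree among all terms is 12.

12


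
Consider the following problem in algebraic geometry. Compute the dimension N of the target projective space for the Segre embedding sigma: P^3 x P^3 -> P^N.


The Segre embedding maps P^m x P^n into P^N via
all products of coordinates from each factor.
N = (m+1)(n+1) - 1
N = (3+1)(3+1) - 1
N = 4*4 - 1
N = 16 - 1 = 15

15


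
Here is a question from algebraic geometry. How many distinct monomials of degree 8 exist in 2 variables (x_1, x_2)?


The number of degree-8 monomials in 2 variables is C(d+n-1, n-1).
= C(8+2-1, 2-1) = C(9, 1)
= 9

9


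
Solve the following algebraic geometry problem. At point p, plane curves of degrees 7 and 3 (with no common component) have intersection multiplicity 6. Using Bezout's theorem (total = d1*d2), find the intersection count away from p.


By Bezout's theorem, the total intersection number is d1 * d2.
Total = 7 * 3 = 21
Intersection multiplicity at p = 6
Remaining intersections = 21 - 6 = 15

15


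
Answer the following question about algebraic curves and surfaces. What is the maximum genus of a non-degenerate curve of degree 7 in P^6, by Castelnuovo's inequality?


Castelnuovo's bound: write d - 1 = m(r-1) + epsilon with 0 <= epsilon < r-1.
d - 1 = 7 - 1 = 6
r - 1 = 6 - 1 = 5
6 = 1*5 + 1, so m = 1, epsilon = 1
pi(d, r) = m(m-1)(r-1)/2 + m*epsilon
= 1*0*5/2 + 1*1
= 0/2 + 1
= 0 + 1 = 1

1


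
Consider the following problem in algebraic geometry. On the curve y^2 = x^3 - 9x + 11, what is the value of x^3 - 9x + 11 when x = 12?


Compute x^3 - 9x + 11 at x = 12:
x^3 = 12^3 = 1728
(-9)*x = (-9)*12 = -108
Sum: 1728 - 108 + 11 = 1631

1631


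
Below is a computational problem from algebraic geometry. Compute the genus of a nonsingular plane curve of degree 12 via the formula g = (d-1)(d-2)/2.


Using the genus formula for smooth plane curves:
g = (d-1)(d-2)/2
g = (12-1)(12-2)/2
g = 11*10/2
g = 110/2 = 55

55


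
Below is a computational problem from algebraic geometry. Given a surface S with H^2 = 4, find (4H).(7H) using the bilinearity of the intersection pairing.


Using bilinearity of the intersection pairing on a surface S:
(aH).(bH) = ab * (H.H)
We have H^2 = 4.
D.E = (4H).(7H) = 4*7*4
= 28*4
= 112

112


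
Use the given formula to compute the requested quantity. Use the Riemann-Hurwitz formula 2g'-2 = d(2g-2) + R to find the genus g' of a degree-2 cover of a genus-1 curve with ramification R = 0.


Riemann-Hurwitz formula: 2g' - 2 = d(2g - 2) + R
Given: d = 2, g = 1, R = 0
2g' - 2 = 2*(2*1 - 2) + 0
2g' - 2 = 2*0 + 0
2g' - 2 = 0 + 0 = 0
2g' = 2
g' = 1

1


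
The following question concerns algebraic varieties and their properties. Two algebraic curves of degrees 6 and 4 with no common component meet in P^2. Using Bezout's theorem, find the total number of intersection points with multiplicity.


Bezout's theorem states the intersection count equals the product of degrees.
Intersection count = 6 * 4 = 24

24


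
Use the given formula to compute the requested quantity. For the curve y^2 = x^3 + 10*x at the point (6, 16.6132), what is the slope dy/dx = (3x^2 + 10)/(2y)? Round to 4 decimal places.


Using implicit differentiation of y^2 = x^3 + 10*x:
2y * dy/dx = 3x^2 + 10
dy/dx = (3x^2 + 10)/(2y)
Numerator: 3*6^2 + 10 = 118
Denominator: 2*16.6132 = 33.2264
dy/dx = 118/33.2264 = 3.5514

3.5514


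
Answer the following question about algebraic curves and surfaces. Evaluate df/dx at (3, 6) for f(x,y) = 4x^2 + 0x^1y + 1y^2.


df/dx = 2*4*x^1 + 1*0*x^0*y
At (3,6): 2*4*3^1 + 1*0*3^0*6
= 24 + 0
= 24

24


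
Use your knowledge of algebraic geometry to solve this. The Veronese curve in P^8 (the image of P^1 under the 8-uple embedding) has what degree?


The rational normal curve in P^8 is the image of P^1 under the 8-uple Veronese.
A general hyperplane in P^8 pulls back to a degree-8 form on P^1, which has 8 zeros,
so the curve meets a general hyperplane in 8 points. Degree = 8.

8


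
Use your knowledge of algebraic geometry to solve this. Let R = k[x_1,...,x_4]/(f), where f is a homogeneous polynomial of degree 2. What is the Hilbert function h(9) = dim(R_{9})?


For R = k[x_1,...,x_n]/(f) with f homogeneous of degree e:
The Hilbert series is (1 - t^e)/(1 - t)^n.
So h(d) = C(d+n-1, n-1) - C(d-e+n-1, n-1) for d >= e.
With n=4, e=2, d=9:
C(9+4-1, 4-1) = C(12, 3) = 220
C(9-2+4-1, 4-1) = C(10, 3) = 120
h(9) = 220 - 120 = 100

100


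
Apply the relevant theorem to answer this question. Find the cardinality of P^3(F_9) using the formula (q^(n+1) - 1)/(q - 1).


P^3(F_9) has (q^(n+1) - 1)/(q - 1) points.
= 9^3 + 9^2 + 9^1 + 9^0
= 729 + 81 + 9 + 1
= 820

820


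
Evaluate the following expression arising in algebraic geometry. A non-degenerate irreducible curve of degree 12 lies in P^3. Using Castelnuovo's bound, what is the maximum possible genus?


Castelnuovo's bound: write d - 1 = m(r-1) + epsilon with 0 <= epsilon < r-1.
d - 1 = 12 - 1 = 11
r - 1 = 3 - 1 = 2
11 = 5*2 + 1, so m = 5, epsilon = 1
pi(d, r) = m(m-1)(r-1)/2 + m*epsilon
= 5*4*2/2 + 5*1
= 40/2 + 5
= 20 + 5 = 25

25


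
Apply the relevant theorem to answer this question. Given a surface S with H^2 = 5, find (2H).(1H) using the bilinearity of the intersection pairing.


Using bilinearity of the intersection pairing on a surface S:
(aH).(bH) = ab * (H.H)
We have H^2 = 5.
D.E = (2H).(1H) = 2*1*5
= 2*5
= 10

10


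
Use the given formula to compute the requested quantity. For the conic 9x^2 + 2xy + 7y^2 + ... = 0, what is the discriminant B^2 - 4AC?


The discriminant of a conic Ax^2 + Bxy + Cy^2 + ... = 0 is B^2 - 4AC.
B^2 = 2^2 = 4
4AC = 4*9*7 = 252
Discriminant = 4 - 252 = -248

-248


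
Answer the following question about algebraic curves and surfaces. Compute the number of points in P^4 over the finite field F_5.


P^4(F_5) has (q^(n+1) - 1)/(q - 1) points.
= 5^4 + 5^3 + 5^2 + 5^1 + 5^0
= 625 + 125 + 25 + 5 + 1
= 781

781


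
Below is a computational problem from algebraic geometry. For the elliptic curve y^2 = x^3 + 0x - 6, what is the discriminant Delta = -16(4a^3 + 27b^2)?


Compute each component:
4a^3 = 4*0^3 = 4*0 = 0
27b^2 = 27*(-6)^2 = 27*36 = 972
4a^3 + 27b^2 = 0 + 972 = 972
Delta = -16*972 = -15552

-15552


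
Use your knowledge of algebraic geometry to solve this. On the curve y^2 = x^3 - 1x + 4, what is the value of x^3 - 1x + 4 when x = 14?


Compute x^3 - 1x + 4 at x = 14:
x^3 = 14^3 = 2744
(-1)*x = (-1)*14 = -14
Sum: 2744 - 14 + 4 = 2734

2734


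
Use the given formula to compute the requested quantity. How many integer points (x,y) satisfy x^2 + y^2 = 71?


Systematically check integer values of x where x^2 <= 71.
For each valid x, check if 71 - x^2 is a perfect square.
Total integer solutions found: 0

0


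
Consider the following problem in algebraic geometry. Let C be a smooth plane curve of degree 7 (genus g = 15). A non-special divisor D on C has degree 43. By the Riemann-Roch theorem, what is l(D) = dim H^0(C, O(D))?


First, compute the genus of a smooth plane curve of degree 7:
g = (d-1)(d-2)/2 = (7-1)(7-2)/2 = 15
For a non-special divisor D (i.e., h^1(D) = 0), Riemann-Roch gives:
l(D) = deg(D) - g + 1
Since deg(D) = 43 >= 2g - 1 = 29, D is non-special.
l(D) = 43 - 15 + 1 = 29

29


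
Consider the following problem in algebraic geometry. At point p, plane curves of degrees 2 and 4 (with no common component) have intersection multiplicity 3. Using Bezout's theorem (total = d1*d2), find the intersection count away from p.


By Bezout's theorem, the total intersection number is d1 * d2.
Total = 2 * 4 = 8
Intersection multiplicity at p = 3
Remaining intersections = 8 - 3 = 5

5


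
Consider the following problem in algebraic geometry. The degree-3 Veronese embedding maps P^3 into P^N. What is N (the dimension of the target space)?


The Veronese embedding v_d: P^n -> P^N maps each point to all
degree-d monomials in n+1 homogeneous coordinates.
N = C(n+d, d) - 1
N = C(3+3, 3) - 1
N = C(6, 3) - 1
C(6, 3) = 20
N = 20 - 1 = 19

19


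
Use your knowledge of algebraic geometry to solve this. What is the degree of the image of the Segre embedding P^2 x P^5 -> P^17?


The degree of the Segre variety P^2 x P^5 is C(m+n, m).
= C(7, 2)
= 21

21


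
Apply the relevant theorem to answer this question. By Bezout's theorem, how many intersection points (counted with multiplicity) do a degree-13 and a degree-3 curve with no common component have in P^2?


Bezout's theorem states the intersection count equals the product of degrees.
Intersection count = 13 * 3 = 39

39


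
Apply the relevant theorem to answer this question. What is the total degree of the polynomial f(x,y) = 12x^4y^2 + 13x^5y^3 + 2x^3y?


Examine each term for its total degree (sum of exponents).
  Term '12x^4y^2' has total degree 4+2 = 6.
  Term '13x^5y^3' has total degree 5+3 = 8.
  Term '2x^3y' has total degree 3+1 = 4.
The maximum total degree among all terms is 8.

8


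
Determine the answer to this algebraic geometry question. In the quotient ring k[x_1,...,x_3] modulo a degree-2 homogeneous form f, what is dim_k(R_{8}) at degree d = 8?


For R = k[x_1,...,x_n]/(f) with f homogeneous of degree e:
The Hilbert series is (1 - t^e)/(1 - t)^n.
So h(d) = C(d+n-1, n-1) - C(d-e+n-1, n-1) for d >= e.
With n=3, e=2, d=8:
C(8+3-1, 3-1) = C(10, 2) = 45
C(8-2+3-1, 3-1) = C(8, 2) = 28
h(8) = 45 - 28 = 17

17


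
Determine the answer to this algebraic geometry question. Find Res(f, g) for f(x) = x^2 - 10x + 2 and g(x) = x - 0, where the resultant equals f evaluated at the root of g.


For Res(f, x - c), we evaluate f at x = c.
f(0) = 0^2 - 10*0 + 2
= 0 + 0 + 2
= 0 + 2 = 2
Res(f, g) = 2

2


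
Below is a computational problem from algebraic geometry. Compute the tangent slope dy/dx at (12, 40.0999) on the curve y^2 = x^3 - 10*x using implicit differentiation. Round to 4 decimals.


Using implicit differentiation of y^2 = x^3 - 10*x:
2y * dy/dx = 3x^2 - 10
dy/dx = (3x^2 - 10)/(2y)
Numerator: 3*12^2 - 10 = 422
Denominator: 2*40.0999 = 80.1998
dy/dx = 422/80.1998 = 5.2619

5.2619


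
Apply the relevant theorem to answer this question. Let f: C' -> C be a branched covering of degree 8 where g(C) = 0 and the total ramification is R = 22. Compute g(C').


Riemann-Hurwitz formula: 2g' - 2 = d(2g - 2) + R
Given: d = 8, g = 0, R = 22
2g' - 2 = 8*(2*0 - 2) + 22
2g' - 2 = 8*(-2) + 22
2g' - 2 = -16 + 22 = 6
2g' = 8
g' = 4

4


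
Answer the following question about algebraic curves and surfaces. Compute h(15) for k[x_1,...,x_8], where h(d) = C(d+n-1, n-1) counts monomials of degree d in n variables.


The Hilbert function for the polynomial ring in 8 variables is:
h(d) = C(d+n-1, n-1)
h(15) = C(15+8-1, 8-1) = C(22, 7)
= 22! / (7! * 15!)
= 170544

170544


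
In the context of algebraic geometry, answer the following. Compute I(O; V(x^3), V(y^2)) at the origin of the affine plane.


The intersection multiplicity of V(x^a) and V(y^b) at the origin is:
I(O; V(x^3), V(y^2)) = dim_k(k[x,y]/(x^3, y^2))
A basis for k[x,y]/(x^3, y^2) is the set of monomials x^i * y^j
where 0 <= i < 3 and 0 <= j < 2.
The number of such monomials is 3 * 2 = 6

6


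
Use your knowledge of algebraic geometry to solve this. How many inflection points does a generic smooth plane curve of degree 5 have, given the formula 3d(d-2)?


For a general smooth plane curve C of degree d, the inflection points are
the intersection of C with its Hessian curve, which has degree 3(d-2).
By Bezout, the total intersection number is d * 3(d-2) = 5 * 9 = 45.
For a general curve every flex is ordinary, so each contributes
multiplicity 1 to C·Hess(C), and the number of distinct inflection
points is 3d(d-2).
Inflection points = 3*5*(5-2) = 3*5*3 = 45

45


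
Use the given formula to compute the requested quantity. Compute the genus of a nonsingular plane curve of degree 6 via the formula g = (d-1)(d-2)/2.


Using the genus formula for smooth plane curves:
g = (d-1)(d-2)/2
g = (6-1)(6-2)/2
g = 5*4/2
g = 20/2 = 10

10


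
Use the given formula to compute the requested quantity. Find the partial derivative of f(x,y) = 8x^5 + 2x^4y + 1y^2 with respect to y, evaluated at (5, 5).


df/dy = 2*x^4 + 2*1*y^1
At (5,5): 2*5^4 + 2*1*5^1
= 1250 + 10
= 1260

1260


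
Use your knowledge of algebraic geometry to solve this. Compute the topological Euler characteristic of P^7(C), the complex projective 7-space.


The complex projective space P^7 has one cell in each even real dimension 0, 2, ..., 14.
The cohomology groups are H^{2k}(P^7) = Z for k = 0,...,7, and 0 otherwise.
Euler characteristic = sum of Betti numbers = 1 per even-dimensional cohomology group.
chi(P^7) = 7 + 1 = 8

8


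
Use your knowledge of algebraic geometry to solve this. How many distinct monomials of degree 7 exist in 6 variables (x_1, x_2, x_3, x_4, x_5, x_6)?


The number of degree-7 monomials in 6 variables is C(d+n-1, n-1).
= C(7+6-1, 6-1) = C(12, 5)
= 792

792


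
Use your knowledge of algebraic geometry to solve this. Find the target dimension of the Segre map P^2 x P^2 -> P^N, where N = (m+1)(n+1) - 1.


The Segre embedding maps P^m x P^n into P^N via
all products of coordinates from each factor.
N = (m+1)(n+1) - 1
N = (2+1)(2+1) - 1
N = 3*3 - 1
N = 9 - 1 = 8

8


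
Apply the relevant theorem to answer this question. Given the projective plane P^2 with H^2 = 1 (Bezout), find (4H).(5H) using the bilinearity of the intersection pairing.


Using bilinearity of the intersection pairing on the projective plane P^2:
(aH).(bH) = ab * (H.H)
We have H^2 = 1 (Bezout).
D.E = (4H).(5H) = 4*5*1
= 20*1
= 20

20


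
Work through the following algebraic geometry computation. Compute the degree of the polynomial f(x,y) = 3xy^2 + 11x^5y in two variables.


Examine each term for its total degree (sum of exponents).
  Term '3xy^2' has total degree 1+2 = 3.
  Term '11x^5y' has total degree 5+1 = 6.
The maximum total degree among all terms is 6.

6


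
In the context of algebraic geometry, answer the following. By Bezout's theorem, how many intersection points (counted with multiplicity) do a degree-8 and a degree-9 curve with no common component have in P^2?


Bezout's theorem states the intersection count equals the product of degrees.
Intersection count = 8 * 9 = 72

72


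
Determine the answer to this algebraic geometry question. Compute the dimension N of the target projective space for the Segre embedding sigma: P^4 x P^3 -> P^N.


The Segre embedding maps P^m x P^n into P^N via
all products of coordinates from each factor.
N = (m+1)(n+1) - 1
N = (4+1)(3+1) - 1
N = 5*4 - 1
N = 20 - 1 = 19

19


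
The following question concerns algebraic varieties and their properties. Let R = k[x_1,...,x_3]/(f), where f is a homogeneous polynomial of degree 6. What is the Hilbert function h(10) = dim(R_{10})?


For R = k[x_1,...,x_n]/(f) with f homogeneous of degree e:
The Hilbert series is (1 - t^e)/(1 - t)^n.
So h(d) = C(d+n-1, n-1) - C(d-e+n-1, n-1) for d >= e.
With n=3, e=6, d=10:
C(10+3-1, 3-1) = C(12, 2) = 66
C(10-6+3-1, 3-1) = C(6, 2) = 15
h(10) = 66 - 15 = 51

51


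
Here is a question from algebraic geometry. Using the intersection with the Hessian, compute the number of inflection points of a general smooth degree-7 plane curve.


For a general smooth plane curve C of degree d, the inflection points are
the intersection of C with its Hessian curve, which has degree 3(d-2).
By Bezout, the total intersection number is d * 3(d-2) = 7 * 15 = 105.
For a general curve every flex is ordinary, so each contributes
multiplicity 1 to C·Hess(C), and the number of distinct inflection
points is 3d(d-2).
Inflection points = 3*7*(7-2) = 3*7*5 = 105

105


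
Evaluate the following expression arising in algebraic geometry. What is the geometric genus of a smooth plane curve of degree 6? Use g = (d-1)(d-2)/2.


Using the genus formula for smooth plane curves:
g = (d-1)(d-2)/2
g = (6-1)(6-2)/2
g = 5*4/2
g = 20/2 = 10

10


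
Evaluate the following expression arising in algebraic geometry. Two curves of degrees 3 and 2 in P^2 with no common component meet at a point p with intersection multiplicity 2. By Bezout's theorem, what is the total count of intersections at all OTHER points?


By Bezout's theorem, the total intersection number is d1 * d2.
Total = 3 * 2 = 6
Intersection multiplicity at p = 2
Remaining intersections = 6 - 2 = 4

4


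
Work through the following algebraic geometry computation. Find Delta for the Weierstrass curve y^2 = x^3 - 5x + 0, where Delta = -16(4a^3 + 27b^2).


Compute each component:
4a^3 = 4*(-5)^3 = 4*(-125) = -500
27b^2 = 27*0^2 = 27*0 = 0
4a^3 + 27b^2 = -500 + 0 = -500
Delta = -16*(-500) = 8000

8000


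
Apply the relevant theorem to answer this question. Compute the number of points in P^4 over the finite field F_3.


P^4(F_3) has (q^(n+1) - 1)/(q - 1) points.
= 3^4 + 3^3 + 3^2 + 3^1 + 3^0
= 81 + 27 + 9 + 3 + 1
= 121

121


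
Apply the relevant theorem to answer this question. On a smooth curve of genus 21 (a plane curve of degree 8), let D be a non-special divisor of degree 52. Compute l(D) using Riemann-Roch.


First, compute the genus of a smooth plane curve of degree 8:
g = (d-1)(d-2)/2 = (8-1)(8-2)/2 = 21
For a non-special divisor D (i.e., h^1(D) = 0), Riemann-Roch gives:
l(D) = deg(D) - g + 1
Since deg(D) = 52 >= 2g - 1 = 41, D is non-special.
l(D) = 52 - 21 + 1 = 32

32


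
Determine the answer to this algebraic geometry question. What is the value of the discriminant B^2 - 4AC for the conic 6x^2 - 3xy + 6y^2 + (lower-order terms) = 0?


The discriminant of a conic Ax^2 + Bxy + Cy^2 + ... = 0 is B^2 - 4AC.
B^2 = (-3)^2 = 9
4AC = 4*6*6 = 144
Discriminant = 9 - 144 = -135

-135


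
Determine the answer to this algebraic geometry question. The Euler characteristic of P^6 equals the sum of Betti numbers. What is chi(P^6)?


The complex projective space P^6 has one cell in each even real dimension 0, 2, ..., 12.
The cohomology groups are H^{2k}(P^6) = Z for k = 0,...,6, and 0 otherwise.
Euler characteristic = sum of Betti numbers = 1 per even-dimensional cohomology group.
chi(P^6) = 6 + 1 = 7

7


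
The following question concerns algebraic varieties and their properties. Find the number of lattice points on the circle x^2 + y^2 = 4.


Systematically check integer values of x where x^2 <= 4.
For each valid x, check if 4 - x^2 is a perfect square.
x=0: 4 - 0 = 4, sqrt = 2 (valid)
x=2: 4 - 4 = 0, sqrt = 0 (valid)
Total integer solutions found: 4

4


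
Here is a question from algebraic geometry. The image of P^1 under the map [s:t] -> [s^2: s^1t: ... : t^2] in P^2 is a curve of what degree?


The rational normal curve in P^2 is the image of P^1 under the 2-uple Veronese.
A general hyperplane in P^2 pulls back to a degree-2 form on P^1, which has 2 zeros,
so the curve meets a general hyperplane in 2 points. Degree = 2.

2


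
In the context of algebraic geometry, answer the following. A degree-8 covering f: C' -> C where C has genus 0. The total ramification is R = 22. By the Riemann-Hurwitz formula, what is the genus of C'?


Riemann-Hurwitz formula: 2g' - 2 = d(2g - 2) + R
Given: d = 8, g = 0, R = 22
2g' - 2 = 8*(2*0 - 2) + 22
2g' - 2 = 8*(-2) + 22
2g' - 2 = -16 + 22 = 6
2g' = 8
g' = 4

4


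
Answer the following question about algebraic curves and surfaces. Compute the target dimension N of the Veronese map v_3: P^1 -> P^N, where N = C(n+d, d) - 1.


The Veronese embedding v_d: P^n -> P^N maps each point to all
degree-d monomials in n+1 homogeneous coordinates.
N = C(n+d, d) - 1
N = C(1+3, 3) - 1
N = C(4, 3) - 1
C(4, 3) = 4
N = 4 - 1 = 3

3


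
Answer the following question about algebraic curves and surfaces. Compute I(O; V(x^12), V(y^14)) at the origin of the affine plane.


The intersection multiplicity of V(x^a) and V(y^b) at the origin is:
I(O; V(x^12), V(y^14)) = dim_k(k[x,y]/(x^12, y^14))
A basis for k[x,y]/(x^12, y^14) is the set of monomials x^i * y^j
where 0 <= i < 12 and 0 <= j < 14.
The number of such monomials is 12 * 14 = 168

168


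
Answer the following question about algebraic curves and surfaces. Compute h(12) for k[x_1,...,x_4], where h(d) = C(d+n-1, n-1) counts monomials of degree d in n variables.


The Hilbert function for the polynomial ring in 4 variables is:
h(d) = C(d+n-1, n-1)
h(12) = C(12+4-1, 4-1) = C(15, 3)
= 15! / (3! * 12!)
= 455

455


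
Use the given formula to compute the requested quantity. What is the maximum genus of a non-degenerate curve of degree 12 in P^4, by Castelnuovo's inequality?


Castelnuovo's bound: write d - 1 = m(r-1) + epsilon with 0 <= epsilon < r-1.
d - 1 = 12 - 1 = 11
r - 1 = 4 - 1 = 3
11 = 3*3 + 2, so m = 3, epsilon = 2
pi(d, r) = m(m-1)(r-1)/2 + m*epsilon
= 3*2*3/2 + 3*2
= 18/2 + 6
= 9 + 6 = 15

15


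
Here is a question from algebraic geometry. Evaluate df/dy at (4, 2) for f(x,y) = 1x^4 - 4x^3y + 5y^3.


df/dy = (-4)*x^3 + 3*5*y^2
At (4,2): (-4)*4^3 + 3*5*2^2
= -256 + 60
= -196

-196


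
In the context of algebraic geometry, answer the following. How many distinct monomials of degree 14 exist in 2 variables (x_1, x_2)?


The number of degree-14 monomials in 2 variables is C(d+n-1, n-1).
= C(14+2-1, 2-1) = C(15, 1)
= 15

15


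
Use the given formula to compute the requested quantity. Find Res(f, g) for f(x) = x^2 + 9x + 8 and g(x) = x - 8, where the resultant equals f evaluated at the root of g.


For Res(f, x - c), we evaluate f at x = c.
f(8) = 8^2 + 9*8 + 8
= 64 + 72 + 8
= 136 + 8 = 144
Res(f, g) = 144

144


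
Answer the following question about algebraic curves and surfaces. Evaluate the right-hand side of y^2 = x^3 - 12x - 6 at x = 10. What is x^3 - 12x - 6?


Compute x^3 - 12x - 6 at x = 10:
x^3 = 10^3 = 1000
(-12)*x = (-12)*10 = -120
Sum: 1000 - 120 - 6 = 874

874


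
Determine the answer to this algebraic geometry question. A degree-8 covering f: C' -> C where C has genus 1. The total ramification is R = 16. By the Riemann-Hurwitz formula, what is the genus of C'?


Riemann-Hurwitz formula: 2g' - 2 = d(2g - 2) + R
Given: d = 8, g = 1, R = 16
2g' - 2 = 8*(2*1 - 2) + 16
2g' - 2 = 8*0 + 16
2g' - 2 = 0 + 16 = 16
2g' = 18
g' = 9

9


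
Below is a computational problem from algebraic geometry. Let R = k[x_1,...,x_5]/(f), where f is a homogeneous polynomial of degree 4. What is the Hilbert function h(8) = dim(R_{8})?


For R = k[x_1,...,x_n]/(f) with f homogeneous of degree e:
The Hilbert series is (1 - t^e)/(1 - t)^n.
So h(d) = C(d+n-1, n-1) - C(d-e+n-1, n-1) for d >= e.
With n=5, e=4, d=8:
C(8+5-1, 5-1) = C(12, 4) = 495
C(8-4+5-1, 5-1) = C(8, 4) = 70
h(8) = 495 - 70 = 425

425


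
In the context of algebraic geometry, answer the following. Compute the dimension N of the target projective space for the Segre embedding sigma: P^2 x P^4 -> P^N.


The Segre embedding maps P^m x P^n into P^N via
all products of coordinates from each factor.
N = (m+1)(n+1) - 1
N = (2+1)(4+1) - 1
N = 3*5 - 1
N = 15 - 1 = 14

14


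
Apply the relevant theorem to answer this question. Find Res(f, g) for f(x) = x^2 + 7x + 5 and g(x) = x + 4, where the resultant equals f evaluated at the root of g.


For Res(f, x - c), we evaluate f at x = c.
f(-4) = (-4)^2 + 7*(-4) + 5
= 16 - 28 + 5
= -12 + 5 = -7
Res(f, g) = -7

-7


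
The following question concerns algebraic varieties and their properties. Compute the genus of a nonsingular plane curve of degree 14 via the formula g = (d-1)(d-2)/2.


Using the genus formula for smooth plane curves:
g = (d-1)(d-2)/2
g = (14-1)(14-2)/2
g = 13*12/2
g = 156/2 = 78

78


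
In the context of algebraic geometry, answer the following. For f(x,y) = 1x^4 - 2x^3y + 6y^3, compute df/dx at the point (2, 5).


df/dx = 4*1*x^3 + 3*(-2)*x^2*y
At (2,5): 4*1*2^3 + 3*(-2)*2^2*5
= 32 - 120
= -88

-88


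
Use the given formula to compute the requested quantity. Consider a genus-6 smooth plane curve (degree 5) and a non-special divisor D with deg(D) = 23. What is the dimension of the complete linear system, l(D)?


First, compute the genus of a smooth plane curve of degree 5:
g = (d-1)(d-2)/2 = (5-1)(5-2)/2 = 6
For a non-special divisor D (i.e., h^1(D) = 0), Riemann-Roch gives:
l(D) = deg(D) - g + 1
Since deg(D) = 23 >= 2g - 1 = 11, D is non-special.
l(D) = 23 - 6 + 1 = 18

18


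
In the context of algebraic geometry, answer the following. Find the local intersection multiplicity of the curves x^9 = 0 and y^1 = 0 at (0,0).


The intersection multiplicity of V(x^a) and V(y^b) at the origin is:
I(O; V(x^9), V(y^1)) = dim_k(k[x,y]/(x^9, y^1))
A basis for k[x,y]/(x^9, y^1) is the set of monomials x^i * y^j
where 0 <= i < 9 and 0 <= j < 1.
The number of such monomials is 9 * 1 = 9

9


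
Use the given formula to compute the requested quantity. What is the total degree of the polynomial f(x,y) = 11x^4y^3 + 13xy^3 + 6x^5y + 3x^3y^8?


Examine each term for its total degree (sum of exponents).
  Term '11x^4y^3' has total degree 4+3 = 7.
  Term '13xy^3' has total degree 1+3 = 4.
  Term '6x^5y' has total degree 5+1 = 6.
  Term '3x^3y^8' has total degree 3+8 = 11.
The maximum total degree among all terms is 11.

11


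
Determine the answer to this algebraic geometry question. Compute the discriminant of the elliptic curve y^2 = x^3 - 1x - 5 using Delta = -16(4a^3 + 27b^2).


Compute each component:
4a^3 = 4*(-1)^3 = 4*(-1) = -4
27b^2 = 27*(-5)^2 = 27*25 = 675
4a^3 + 27b^2 = -4 + 675 = 671
Delta = -16*671 = -10736

-10736


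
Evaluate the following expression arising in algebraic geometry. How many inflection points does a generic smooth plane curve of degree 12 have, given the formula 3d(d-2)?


For a general smooth plane curve C of degree d, the inflection points are
the intersection of C with its Hessian curve, which has degree 3(d-2).
By Bezout, the total intersection number is d * 3(d-2) = 12 * 30 = 360.
For a general curve every flex is ordinary, so each contributes
multiplicity 1 to C·Hess(C), and the number of distinct inflection
points is 3d(d-2).
Inflection points = 3*12*(12-2) = 3*12*10 = 360

360


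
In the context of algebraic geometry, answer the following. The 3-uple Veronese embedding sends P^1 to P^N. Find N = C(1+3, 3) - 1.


The Veronese embedding v_d: P^n -> P^N maps each point to all
degree-d monomials in n+1 homogeneous coordinates.
N = C(n+d, d) - 1
N = C(1+3, 3) - 1
N = C(4, 3) - 1
C(4, 3) = 4
N = 4 - 1 = 3

3


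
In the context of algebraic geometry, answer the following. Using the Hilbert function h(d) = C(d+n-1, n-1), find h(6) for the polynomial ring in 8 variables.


The Hilbert function for the polynomial ring in 8 variables is:
h(d) = C(d+n-1, n-1)
h(6) = C(6+8-1, 8-1) = C(13, 7)
= 13! / (7! * 6!)
= 1716

1716


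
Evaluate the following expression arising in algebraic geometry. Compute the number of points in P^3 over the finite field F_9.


P^3(F_9) has (q^(n+1) - 1)/(q - 1) points.
= 9^3 + 9^2 + 9^1 + 9^0
= 729 + 81 + 9 + 1
= 820

820


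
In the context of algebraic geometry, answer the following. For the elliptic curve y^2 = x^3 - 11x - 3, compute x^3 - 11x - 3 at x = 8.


Compute x^3 - 11x - 3 at x = 8:
x^3 = 8^3 = 512
(-11)*x = (-11)*8 = -88
Sum: 512 - 88 - 3 = 421

421


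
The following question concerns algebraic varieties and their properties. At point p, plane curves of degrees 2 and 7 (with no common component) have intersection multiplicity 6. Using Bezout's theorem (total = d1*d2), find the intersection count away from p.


By Bezout's theorem, the total intersection number is d1 * d2.
Total = 2 * 7 = 14
Intersection multiplicity at p = 6
Remaining intersections = 14 - 6 = 8

8


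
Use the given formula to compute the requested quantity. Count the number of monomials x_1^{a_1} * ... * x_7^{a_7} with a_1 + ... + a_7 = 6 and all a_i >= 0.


The number of degree-6 monomials in 7 variables is C(d+n-1, n-1).
= C(6+7-1, 7-1) = C(12, 6)
= 924

924


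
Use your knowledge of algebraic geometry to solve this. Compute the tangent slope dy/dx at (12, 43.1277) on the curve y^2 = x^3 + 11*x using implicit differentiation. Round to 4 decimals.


Using implicit differentiation of y^2 = x^3 + 11*x:
2y * dy/dx = 3x^2 + 11
dy/dx = (3x^2 + 11)/(2y)
Numerator: 3*12^2 + 11 = 443
Denominator: 2*43.1277 = 86.2554
dy/dx = 443/86.2554 = 5.1359

5.1359


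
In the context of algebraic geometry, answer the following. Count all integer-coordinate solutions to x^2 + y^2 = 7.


Systematically check integer values of x where x^2 <= 7.
For each valid x, check if 7 - x^2 is a perfect square.
Total integer solutions found: 0

0


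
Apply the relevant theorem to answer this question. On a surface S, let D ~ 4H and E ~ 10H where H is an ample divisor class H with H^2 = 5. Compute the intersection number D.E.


Using bilinearity of the intersection pairing on a surface S:
(aH).(bH) = ab * (H.H)
We have H^2 = 5.
D.E = (4H).(10H) = 4*10*5
= 40*5
= 200

200


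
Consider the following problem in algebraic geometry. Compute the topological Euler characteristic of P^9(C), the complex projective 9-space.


The complex projective space P^9 has one cell in each even real dimension 0, 2, ..., 18.
The cohomology groups are H^{2k}(P^9) = Z for k = 0,...,9, and 0 otherwise.
Euler characteristic = sum of Betti numbers = 1 per even-dimensional cohomology group.
chi(P^9) = 9 + 1 = 10

10


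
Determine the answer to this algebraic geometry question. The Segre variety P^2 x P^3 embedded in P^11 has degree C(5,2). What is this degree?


The degree of the Segre variety P^2 x P^3 is C(m+n, m).
= C(5, 2)
= 10

10


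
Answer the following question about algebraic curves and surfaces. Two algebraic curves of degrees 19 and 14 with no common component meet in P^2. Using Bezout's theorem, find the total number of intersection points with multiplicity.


Bezout's theorem states the intersection count equals the product of degrees.
Intersection count = 19 * 14 = 266

266


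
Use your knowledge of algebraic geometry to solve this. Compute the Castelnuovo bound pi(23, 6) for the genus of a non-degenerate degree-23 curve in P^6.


Castelnuovo's bound: write d - 1 = m(r-1) + epsilon with 0 <= epsilon < r-1.
d - 1 = 23 - 1 = 22
r - 1 = 6 - 1 = 5
22 = 4*5 + 2, so m = 4, epsilon = 2
pi(d, r) = m(m-1)(r-1)/2 + m*epsilon
= 4*3*5/2 + 4*2
= 60/2 + 8
= 30 + 8 = 38

38


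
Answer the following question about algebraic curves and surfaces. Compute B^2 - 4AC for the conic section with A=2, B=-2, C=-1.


The discriminant of a conic Ax^2 + Bxy + Cy^2 + ... = 0 is B^2 - 4AC.
B^2 = (-2)^2 = 4
4AC = 4*2*(-1) = -8
Discriminant = 4 + 8 = 12

12


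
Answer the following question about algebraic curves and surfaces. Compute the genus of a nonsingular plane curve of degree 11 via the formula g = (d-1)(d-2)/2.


Using the genus formula for smooth plane curves:
g = (d-1)(d-2)/2
g = (11-1)(11-2)/2
g = 10*9/2
g = 90/2 = 45

45


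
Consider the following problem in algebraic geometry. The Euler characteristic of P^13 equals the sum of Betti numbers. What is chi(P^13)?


The complex projective space P^13 has one cell in each even real dimension 0, 2, ..., 26.
The cohomology groups are H^{2k}(P^13) = Z for k = 0,...,13, and 0 otherwise.
Euler characteristic = sum of Betti numbers = 1 per even-dimensional cohomology group.
chi(P^13) = 13 + 1 = 14

14


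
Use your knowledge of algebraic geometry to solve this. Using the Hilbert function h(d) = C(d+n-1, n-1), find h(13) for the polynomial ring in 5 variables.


The Hilbert function for the polynomial ring in 5 variables is:
h(d) = C(d+n-1, n-1)
h(13) = C(13+5-1, 5-1) = C(17, 4)
= 17! / (4! * 13!)
= 2380

2380


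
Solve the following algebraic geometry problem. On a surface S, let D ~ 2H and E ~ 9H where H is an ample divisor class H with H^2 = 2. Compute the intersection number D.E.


Using bilinearity of the intersection pairing on a surface S:
(aH).(bH) = ab * (H.H)
We have H^2 = 2.
D.E = (2H).(9H) = 2*9*2
= 18*2
= 36

36


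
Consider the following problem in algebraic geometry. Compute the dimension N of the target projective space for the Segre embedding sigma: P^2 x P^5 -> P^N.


The Segre embedding maps P^m x P^n into P^N via
all products of coordinates from each factor.
N = (m+1)(n+1) - 1
N = (2+1)(5+1) - 1
N = 3*6 - 1
N = 18 - 1 = 17

17


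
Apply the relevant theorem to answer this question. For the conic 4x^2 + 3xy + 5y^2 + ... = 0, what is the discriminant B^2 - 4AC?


The discriminant of a conic Ax^2 + Bxy + Cy^2 + ... = 0 is B^2 - 4AC.
B^2 = 3^2 = 9
4AC = 4*4*5 = 80
Discriminant = 9 - 80 = -71

-71


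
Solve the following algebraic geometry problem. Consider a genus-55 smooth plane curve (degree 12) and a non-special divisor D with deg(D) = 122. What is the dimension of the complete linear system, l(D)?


First, compute the genus of a smooth plane curve of degree 12:
g = (d-1)(d-2)/2 = (12-1)(12-2)/2 = 55
For a non-special divisor D (i.e., h^1(D) = 0), Riemann-Roch gives:
l(D) = deg(D) - g + 1
Since deg(D) = 122 >= 2g - 1 = 109, D is non-special.
l(D) = 122 - 55 + 1 = 68

68


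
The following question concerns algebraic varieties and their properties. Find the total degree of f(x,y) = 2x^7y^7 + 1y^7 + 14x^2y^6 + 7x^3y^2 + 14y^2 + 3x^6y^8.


Examine each term for its total degree (sum of exponents).
  Term '2x^7y^7' has total degree 7+7 = 14.
  Term '1y^7' has total degree 0+7 = 7.
  Term '14x^2y^6' has total degree 2+6 = 8.
  Term '7x^3y^2' has total degree 3+2 = 5.
  Term '14y^2' has total degree 0+2 = 2.
  Term '3x^6y^8' has total degree 6+8 = 14.
The maximum total degree among all terms is 14.

14


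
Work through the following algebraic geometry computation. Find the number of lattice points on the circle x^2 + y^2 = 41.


Systematically check integer values of x where x^2 <= 41.
For each valid x, check if 41 - x^2 is a perfect square.
x=4: 41 - 16 = 25, sqrt = 5 (valid)
x=5: 41 - 25 = 16, sqrt = 4 (valid)
Total integer solutions found: 8

8


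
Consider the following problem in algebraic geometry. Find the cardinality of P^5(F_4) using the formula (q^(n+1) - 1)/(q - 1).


P^5(F_4) has (q^(n+1) - 1)/(q - 1) points.
= 4^5 + 4^4 + 4^3 + 4^2 + 4^1 + 4^0
= 1024 + 256 + 64 + 16 + 4 + 1
= 1365

1365


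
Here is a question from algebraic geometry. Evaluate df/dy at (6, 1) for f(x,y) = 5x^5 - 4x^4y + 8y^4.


df/dy = (-4)*x^4 + 4*8*y^3
At (6,1): (-4)*6^4 + 4*8*1^3
= -5184 + 32
= -5152

-5152


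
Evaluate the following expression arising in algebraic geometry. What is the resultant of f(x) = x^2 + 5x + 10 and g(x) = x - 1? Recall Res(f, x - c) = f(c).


For Res(f, x - c), we evaluate f at x = c.
f(1) = 1^2 + 5*1 + 10
= 1 + 5 + 10
= 6 + 10 = 16
Res(f, g) = 16

16


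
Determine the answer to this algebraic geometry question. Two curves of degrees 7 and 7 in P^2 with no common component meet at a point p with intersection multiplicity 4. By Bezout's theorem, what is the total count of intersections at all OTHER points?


By Bezout's theorem, the total intersection number is d1 * d2.
Total = 7 * 7 = 49
Intersection multiplicity at p = 4
Remaining intersections = 49 - 4 = 45

45


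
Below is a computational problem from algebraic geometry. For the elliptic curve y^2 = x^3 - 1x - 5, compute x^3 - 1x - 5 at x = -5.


Compute x^3 - 1x - 5 at x = -5:
x^3 = (-5)^3 = -125
(-1)*x = (-1)*(-5) = 5
Sum: -125 + 5 - 5 = -125

-125


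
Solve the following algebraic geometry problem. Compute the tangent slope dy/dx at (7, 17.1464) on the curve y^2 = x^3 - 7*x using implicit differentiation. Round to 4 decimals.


Using implicit differentiation of y^2 = x^3 - 7*x:
2y * dy/dx = 3x^2 - 7
dy/dx = (3x^2 - 7)/(2y)
Numerator: 3*7^2 - 7 = 140
Denominator: 2*17.1464 = 34.2928
dy/dx = 140/34.2928 = 4.0825

4.0825


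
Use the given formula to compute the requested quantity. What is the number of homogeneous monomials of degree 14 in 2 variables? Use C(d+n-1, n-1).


The number of degree-14 monomials in 2 variables is C(d+n-1, n-1).
= C(14+2-1, 2-1) = C(15, 1)
= 15

15
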